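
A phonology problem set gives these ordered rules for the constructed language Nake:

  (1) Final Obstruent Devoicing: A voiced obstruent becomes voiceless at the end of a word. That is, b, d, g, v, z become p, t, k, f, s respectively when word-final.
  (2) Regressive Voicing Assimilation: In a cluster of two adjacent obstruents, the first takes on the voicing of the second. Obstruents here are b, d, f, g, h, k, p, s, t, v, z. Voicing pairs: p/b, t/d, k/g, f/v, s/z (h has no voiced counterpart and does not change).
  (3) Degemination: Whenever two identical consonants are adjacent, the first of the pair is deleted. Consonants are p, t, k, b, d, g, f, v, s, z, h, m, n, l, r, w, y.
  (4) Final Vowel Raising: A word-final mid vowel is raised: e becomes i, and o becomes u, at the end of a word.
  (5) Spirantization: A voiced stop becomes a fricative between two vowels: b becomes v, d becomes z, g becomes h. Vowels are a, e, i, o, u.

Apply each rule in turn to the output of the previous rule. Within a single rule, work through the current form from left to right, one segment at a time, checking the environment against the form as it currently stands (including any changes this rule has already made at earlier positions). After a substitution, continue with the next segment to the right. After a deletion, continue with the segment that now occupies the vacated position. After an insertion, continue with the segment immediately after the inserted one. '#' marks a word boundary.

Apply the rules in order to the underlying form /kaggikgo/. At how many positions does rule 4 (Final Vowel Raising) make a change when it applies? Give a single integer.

1

(1) Final Obstruent Devoicing: no change — [kaggikgo]
(2) Regressive Voicing Assimilation: [kaggikgo] → [kaggiggo]
(3) Degemination: [kaggiggo] → [kagigo]
(4) Final Vowel Raising: [kagigo] → [kagigu]
(5) Spirantization: [kagigu] → [kahihu]
Rule 4 changed 1 position(s).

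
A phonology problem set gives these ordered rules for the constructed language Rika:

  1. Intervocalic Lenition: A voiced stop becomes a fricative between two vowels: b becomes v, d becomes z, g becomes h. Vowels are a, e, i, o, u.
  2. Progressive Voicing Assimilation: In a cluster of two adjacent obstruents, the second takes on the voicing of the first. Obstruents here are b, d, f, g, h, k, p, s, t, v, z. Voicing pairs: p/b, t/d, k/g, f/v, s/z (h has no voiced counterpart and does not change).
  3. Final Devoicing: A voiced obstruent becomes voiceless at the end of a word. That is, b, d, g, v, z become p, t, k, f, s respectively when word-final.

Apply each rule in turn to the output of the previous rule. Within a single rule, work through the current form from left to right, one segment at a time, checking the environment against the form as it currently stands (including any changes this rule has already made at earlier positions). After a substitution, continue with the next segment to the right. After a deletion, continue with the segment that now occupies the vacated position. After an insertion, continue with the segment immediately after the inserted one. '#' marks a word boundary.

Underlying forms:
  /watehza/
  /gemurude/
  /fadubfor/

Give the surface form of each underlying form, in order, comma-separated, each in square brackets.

/watehza/:
  1 Intervocalic Lenition: no change — [watehza]
  2 Progressive Voicing Assimilation: [watehza] → [watehsa]
  3 Final Devoicing: no change — [watehsa]
/gemurude/:
  1 Intervocalic Lenition: [gemurude] → [gemuruze]
  2 Progressive Voicing Assimilation: no change — [gemuruze]
  3 Final Devoicing: no change — [gemuruze]
/fadubfor/:
  1 Intervocalic Lenition: [fadubfor] → [fazubfor]
  2 Progressive Voicing Assimilation: [fazubfor] → [fazubvor]
  3 Final Devoicing: no change — [fazubvor]

[watehsa], [gemuruze], [fazubvor]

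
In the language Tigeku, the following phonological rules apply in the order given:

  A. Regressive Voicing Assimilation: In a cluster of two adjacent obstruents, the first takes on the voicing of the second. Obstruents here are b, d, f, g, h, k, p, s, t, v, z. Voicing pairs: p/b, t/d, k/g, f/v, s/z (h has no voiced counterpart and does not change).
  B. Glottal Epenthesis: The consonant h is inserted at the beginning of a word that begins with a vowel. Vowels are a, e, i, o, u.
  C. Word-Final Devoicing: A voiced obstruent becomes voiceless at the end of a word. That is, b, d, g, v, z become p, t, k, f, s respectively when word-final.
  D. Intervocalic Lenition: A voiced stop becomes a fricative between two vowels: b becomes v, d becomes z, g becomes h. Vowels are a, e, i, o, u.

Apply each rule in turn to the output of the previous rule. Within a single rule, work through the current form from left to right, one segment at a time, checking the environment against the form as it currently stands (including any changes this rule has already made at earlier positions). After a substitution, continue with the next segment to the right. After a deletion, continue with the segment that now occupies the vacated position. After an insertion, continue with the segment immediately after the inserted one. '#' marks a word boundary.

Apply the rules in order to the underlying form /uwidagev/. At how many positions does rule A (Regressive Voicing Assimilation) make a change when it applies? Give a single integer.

A Regressive Voicing Assimilation: no change — [uwidagev]
B Glottal Epenthesis: [uwidagev] → [huwidagev]
C Word-Final Devoicing: [huwidagev] → [huwidagef]
D Intervocalic Lenition: [huwidagef] → [huwizahef]
Rule A changed 0 position(s).

0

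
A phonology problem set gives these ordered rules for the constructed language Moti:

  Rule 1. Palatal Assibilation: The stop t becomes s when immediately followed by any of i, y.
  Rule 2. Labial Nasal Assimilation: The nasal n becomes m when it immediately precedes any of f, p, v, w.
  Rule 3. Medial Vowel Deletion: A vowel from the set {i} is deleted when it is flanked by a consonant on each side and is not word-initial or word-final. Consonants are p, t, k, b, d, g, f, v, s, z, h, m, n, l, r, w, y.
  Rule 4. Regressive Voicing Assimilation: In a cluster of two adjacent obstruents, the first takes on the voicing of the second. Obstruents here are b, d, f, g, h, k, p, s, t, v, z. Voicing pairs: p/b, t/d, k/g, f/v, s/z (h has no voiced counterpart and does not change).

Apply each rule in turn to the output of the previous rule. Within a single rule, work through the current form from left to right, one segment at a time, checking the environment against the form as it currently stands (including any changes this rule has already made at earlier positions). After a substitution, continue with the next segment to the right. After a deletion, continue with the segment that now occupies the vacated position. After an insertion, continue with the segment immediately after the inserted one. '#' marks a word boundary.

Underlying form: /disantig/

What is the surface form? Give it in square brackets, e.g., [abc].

Rule 1 Palatal Assibilation: [disantig] → [disansig]
Rule 2 Labial Nasal Assimilation: no change — [disansig]
Rule 3 Medial Vowel Deletion: [disansig] → [dsansg]
Rule 4 Regressive Voicing Assimilation: [dsansg] → [tsanzg]

[tsanzg]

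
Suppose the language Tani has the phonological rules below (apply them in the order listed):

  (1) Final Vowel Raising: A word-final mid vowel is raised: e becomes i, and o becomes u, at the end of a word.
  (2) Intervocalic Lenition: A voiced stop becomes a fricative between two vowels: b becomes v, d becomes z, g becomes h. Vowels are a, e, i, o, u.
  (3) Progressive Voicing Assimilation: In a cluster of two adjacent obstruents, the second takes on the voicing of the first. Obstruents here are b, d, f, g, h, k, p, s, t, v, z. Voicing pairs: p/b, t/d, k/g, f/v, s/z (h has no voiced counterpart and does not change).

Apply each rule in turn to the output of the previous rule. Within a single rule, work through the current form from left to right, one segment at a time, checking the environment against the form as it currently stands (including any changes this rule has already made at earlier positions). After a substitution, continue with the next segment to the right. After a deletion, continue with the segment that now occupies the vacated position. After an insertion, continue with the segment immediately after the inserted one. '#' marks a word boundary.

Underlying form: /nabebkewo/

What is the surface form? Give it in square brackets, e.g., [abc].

(1) Final Vowel Raising: [nabebkewo] → [nabebkewu]
(2) Intervocalic Lenition: [nabebkewu] → [navebkewu]
(3) Progressive Voicing Assimilation: [navebkewu] → [navebgewu]

[navebgewu]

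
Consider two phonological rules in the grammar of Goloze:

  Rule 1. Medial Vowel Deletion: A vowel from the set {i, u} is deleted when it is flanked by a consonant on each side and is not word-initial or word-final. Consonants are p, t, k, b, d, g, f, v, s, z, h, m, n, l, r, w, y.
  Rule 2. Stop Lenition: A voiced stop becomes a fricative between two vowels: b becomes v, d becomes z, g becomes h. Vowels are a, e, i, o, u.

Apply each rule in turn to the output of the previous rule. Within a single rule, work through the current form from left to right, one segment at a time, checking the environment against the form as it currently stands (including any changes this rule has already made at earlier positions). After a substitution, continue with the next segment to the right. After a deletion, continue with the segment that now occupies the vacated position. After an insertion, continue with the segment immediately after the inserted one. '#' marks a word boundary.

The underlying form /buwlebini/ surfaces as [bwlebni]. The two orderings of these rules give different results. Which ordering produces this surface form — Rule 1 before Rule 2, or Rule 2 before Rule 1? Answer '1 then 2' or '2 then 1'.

Order 1 then 2:
  1 Medial Vowel Deletion: [buwlebini] → [bwlebni]
  2 Stop Lenition: no change — [bwlebni]
  result: [bwlebni]
Order 2 then 1:
  2 Stop Lenition: [buwlebini] → [buwlevini]
  1 Medial Vowel Deletion: [buwlevini] → [bwlevni]
  result: [bwlevni]

1 then 2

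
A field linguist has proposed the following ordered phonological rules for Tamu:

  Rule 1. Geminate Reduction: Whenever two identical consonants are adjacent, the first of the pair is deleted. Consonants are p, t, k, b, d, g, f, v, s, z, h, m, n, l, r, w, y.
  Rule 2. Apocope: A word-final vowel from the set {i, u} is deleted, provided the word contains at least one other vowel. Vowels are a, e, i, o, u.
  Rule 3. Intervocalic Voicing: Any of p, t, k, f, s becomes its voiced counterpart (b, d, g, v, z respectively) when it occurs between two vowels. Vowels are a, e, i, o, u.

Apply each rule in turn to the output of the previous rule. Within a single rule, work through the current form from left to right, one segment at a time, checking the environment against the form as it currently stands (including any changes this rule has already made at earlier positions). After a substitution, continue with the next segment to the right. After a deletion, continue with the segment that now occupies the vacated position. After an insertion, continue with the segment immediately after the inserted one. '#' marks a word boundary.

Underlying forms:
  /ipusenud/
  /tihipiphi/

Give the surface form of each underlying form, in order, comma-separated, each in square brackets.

/ipusenud/:
  Rule 1 Geminate Reduction: no change — [ipusenud]
  Rule 2 Apocope: no change — [ipusenud]
  Rule 3 Intervocalic Voicing: [ipusenud] → [ibuzenud]
/tihipiphi/:
  Rule 1 Geminate Reduction: no change — [tihipiphi]
  Rule 2 Apocope: [tihipiphi] → [tihipiph]
  Rule 3 Intervocalic Voicing: [tihipiph] → [tihibiph]

[ibuzenud], [tihibiph]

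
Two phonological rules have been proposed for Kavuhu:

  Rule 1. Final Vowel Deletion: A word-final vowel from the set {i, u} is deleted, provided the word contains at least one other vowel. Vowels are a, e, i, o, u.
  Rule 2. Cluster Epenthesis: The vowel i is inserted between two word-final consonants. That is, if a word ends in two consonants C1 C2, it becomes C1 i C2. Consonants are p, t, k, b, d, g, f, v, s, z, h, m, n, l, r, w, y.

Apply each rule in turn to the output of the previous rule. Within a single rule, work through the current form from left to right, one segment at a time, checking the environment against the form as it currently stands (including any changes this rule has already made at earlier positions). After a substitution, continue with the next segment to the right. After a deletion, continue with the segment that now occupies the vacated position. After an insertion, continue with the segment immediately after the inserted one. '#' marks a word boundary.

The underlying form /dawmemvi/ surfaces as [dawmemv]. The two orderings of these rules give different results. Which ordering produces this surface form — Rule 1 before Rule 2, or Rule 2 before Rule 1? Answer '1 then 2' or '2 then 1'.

Order 1 then 2:
  1 Final Vowel Deletion: [dawmemvi] → [dawmemv]
  2 Cluster Epenthesis: [dawmemv] → [dawmemiv]
  result: [dawmemiv]
Order 2 then 1:
  2 Cluster Epenthesis: no change — [dawmemvi]
  1 Final Vowel Deletion: [dawmemvi] → [dawmemv]
  result: [dawmemv]

2 then 1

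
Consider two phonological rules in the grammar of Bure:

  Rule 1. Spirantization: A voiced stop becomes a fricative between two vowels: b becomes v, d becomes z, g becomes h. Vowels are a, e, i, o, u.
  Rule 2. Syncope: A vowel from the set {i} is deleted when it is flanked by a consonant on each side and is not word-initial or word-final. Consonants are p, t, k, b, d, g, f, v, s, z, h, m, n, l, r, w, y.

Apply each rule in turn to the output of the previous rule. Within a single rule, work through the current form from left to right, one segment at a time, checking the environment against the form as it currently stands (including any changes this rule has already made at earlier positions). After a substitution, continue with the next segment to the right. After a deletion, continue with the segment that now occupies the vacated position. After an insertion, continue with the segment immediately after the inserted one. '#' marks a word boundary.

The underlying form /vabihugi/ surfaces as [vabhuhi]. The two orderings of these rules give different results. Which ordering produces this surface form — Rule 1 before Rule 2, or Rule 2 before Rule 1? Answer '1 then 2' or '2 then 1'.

2 then 1

Order 1 then 2:
  1 Spirantization: [vabihugi] → [vavihuhi]
  2 Syncope: [vavihuhi] → [vavhuhi]
  result: [vavhuhi]
Order 2 then 1:
  2 Syncope: [vabihugi] → [vabhugi]
  1 Spirantization: [vabhugi] → [vabhuhi]
  result: [vabhuhi]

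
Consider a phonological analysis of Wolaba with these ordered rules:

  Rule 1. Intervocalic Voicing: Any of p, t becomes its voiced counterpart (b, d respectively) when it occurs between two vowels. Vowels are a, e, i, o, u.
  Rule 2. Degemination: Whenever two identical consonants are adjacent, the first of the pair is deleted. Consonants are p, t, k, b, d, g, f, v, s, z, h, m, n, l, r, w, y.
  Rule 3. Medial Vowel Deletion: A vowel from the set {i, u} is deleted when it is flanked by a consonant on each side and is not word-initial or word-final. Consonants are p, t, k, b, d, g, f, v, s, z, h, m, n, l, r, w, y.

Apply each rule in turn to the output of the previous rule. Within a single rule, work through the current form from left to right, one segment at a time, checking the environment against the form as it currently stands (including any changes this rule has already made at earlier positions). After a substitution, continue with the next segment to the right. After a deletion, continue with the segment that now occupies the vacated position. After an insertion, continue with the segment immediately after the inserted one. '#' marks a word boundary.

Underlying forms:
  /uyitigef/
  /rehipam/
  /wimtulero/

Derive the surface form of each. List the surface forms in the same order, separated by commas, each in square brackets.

/uyitigef/:
  Rule 1 Intervocalic Voicing: [uyitigef] → [uyidigef]
  Rule 2 Degemination: no change — [uyidigef]
  Rule 3 Medial Vowel Deletion: [uyidigef] → [uydgef]
/rehipam/:
  Rule 1 Intervocalic Voicing: [rehipam] → [rehibam]
  Rule 2 Degemination: no change — [rehibam]
  Rule 3 Medial Vowel Deletion: [rehibam] → [rehbam]
/wimtulero/:
  Rule 1 Intervocalic Voicing: no change — [wimtulero]
  Rule 2 Degemination: no change — [wimtulero]
  Rule 3 Medial Vowel Deletion: [wimtulero] → [wmtlero]

[uydgef], [rehbam], [wmtlero]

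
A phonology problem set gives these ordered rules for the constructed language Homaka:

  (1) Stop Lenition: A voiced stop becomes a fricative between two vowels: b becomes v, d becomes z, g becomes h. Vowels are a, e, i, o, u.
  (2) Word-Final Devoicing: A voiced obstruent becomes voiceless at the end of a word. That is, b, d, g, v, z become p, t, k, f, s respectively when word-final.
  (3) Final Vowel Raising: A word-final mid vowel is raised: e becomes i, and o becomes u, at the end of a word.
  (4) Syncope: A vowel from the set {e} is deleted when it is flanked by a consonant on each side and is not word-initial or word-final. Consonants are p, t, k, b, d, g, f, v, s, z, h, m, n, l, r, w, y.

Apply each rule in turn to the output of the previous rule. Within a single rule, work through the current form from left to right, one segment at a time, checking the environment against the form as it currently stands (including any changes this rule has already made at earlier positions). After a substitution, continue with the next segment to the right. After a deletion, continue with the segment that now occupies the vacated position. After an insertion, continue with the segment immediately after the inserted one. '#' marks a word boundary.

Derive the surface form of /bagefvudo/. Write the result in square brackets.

[bahfvuzu]

(1) Stop Lenition: [bagefvudo] → [bahefvuzo]
(2) Word-Final Devoicing: no change — [bahefvuzo]
(3) Final Vowel Raising: [bahefvuzo] → [bahefvuzu]
(4) Syncope: [bahefvuzu] → [bahfvuzu]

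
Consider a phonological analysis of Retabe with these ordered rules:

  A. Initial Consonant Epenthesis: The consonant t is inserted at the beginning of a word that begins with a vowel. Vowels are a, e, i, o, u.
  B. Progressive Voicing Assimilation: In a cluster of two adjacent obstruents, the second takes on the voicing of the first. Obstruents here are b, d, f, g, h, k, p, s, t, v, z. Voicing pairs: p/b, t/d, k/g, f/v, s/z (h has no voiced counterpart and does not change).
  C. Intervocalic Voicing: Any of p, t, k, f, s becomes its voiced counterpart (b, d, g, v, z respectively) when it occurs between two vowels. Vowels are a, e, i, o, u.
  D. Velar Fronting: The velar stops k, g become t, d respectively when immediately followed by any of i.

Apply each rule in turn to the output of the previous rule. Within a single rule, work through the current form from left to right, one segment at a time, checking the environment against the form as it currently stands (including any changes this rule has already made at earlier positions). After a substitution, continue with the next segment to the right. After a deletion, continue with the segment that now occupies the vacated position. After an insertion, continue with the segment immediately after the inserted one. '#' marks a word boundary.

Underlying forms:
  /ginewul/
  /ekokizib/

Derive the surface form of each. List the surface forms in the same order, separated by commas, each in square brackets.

[dinewul], [tegodizib]

/ginewul/:
  A Initial Consonant Epenthesis: no change — [ginewul]
  B Progressive Voicing Assimilation: no change — [ginewul]
  C Intervocalic Voicing: no change — [ginewul]
  D Velar Fronting: [ginewul] → [dinewul]
/ekokizib/:
  A Initial Consonant Epenthesis: [ekokizib] → [tekokizib]
  B Progressive Voicing Assimilation: no change — [tekokizib]
  C Intervocalic Voicing: [tekokizib] → [tegogizib]
  D Velar Fronting: [tegogizib] → [tegodizib]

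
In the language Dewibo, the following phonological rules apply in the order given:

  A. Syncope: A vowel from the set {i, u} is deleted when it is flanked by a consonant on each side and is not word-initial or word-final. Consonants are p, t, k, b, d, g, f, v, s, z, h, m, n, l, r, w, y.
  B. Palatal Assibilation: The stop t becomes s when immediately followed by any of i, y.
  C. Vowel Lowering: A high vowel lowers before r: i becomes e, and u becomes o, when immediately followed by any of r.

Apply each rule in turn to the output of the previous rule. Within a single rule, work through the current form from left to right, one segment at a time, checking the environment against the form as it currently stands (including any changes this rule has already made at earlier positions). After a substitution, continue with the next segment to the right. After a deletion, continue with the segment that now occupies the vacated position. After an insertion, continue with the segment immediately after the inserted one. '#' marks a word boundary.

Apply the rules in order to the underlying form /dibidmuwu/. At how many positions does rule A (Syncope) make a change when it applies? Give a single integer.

3

A Syncope: [dibidmuwu] → [dbdmwu]
B Palatal Assibilation: no change — [dbdmwu]
C Vowel Lowering: no change — [dbdmwu]
Rule A changed 3 position(s).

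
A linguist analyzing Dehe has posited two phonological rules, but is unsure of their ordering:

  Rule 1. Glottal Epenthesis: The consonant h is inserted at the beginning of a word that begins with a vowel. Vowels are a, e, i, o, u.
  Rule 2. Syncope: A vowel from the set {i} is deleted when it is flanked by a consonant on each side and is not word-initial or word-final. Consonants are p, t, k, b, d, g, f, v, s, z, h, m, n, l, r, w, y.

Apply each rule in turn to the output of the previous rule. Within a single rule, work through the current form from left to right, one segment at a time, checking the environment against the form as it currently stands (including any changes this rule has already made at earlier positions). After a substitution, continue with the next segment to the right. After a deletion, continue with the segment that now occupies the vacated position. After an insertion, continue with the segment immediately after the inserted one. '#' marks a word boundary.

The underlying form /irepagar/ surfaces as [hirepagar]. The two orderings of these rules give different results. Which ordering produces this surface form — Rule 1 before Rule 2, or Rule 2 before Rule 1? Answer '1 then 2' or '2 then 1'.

Order 1 then 2:
  1 Glottal Epenthesis: [irepagar] → [hirepagar]
  2 Syncope: [hirepagar] → [hrepagar]
  result: [hrepagar]
Order 2 then 1:
  2 Syncope: no change — [irepagar]
  1 Glottal Epenthesis: [irepagar] → [hirepagar]
  result: [hirepagar]

2 then 1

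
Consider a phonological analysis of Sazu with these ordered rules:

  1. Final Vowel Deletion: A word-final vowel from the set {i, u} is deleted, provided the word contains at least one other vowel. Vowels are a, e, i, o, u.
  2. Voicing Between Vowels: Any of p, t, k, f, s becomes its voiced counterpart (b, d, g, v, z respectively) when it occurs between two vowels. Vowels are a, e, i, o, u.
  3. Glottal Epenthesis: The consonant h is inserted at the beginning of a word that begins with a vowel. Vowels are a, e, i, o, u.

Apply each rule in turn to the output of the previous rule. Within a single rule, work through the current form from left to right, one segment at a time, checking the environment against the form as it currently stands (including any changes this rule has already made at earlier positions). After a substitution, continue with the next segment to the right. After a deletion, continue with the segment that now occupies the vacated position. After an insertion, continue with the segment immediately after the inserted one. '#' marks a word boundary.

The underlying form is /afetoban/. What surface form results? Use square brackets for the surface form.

1 Final Vowel Deletion: no change — [afetoban]
2 Voicing Between Vowels: [afetoban] → [avedoban]
3 Glottal Epenthesis: [avedoban] → [havedoban]

[havedoban]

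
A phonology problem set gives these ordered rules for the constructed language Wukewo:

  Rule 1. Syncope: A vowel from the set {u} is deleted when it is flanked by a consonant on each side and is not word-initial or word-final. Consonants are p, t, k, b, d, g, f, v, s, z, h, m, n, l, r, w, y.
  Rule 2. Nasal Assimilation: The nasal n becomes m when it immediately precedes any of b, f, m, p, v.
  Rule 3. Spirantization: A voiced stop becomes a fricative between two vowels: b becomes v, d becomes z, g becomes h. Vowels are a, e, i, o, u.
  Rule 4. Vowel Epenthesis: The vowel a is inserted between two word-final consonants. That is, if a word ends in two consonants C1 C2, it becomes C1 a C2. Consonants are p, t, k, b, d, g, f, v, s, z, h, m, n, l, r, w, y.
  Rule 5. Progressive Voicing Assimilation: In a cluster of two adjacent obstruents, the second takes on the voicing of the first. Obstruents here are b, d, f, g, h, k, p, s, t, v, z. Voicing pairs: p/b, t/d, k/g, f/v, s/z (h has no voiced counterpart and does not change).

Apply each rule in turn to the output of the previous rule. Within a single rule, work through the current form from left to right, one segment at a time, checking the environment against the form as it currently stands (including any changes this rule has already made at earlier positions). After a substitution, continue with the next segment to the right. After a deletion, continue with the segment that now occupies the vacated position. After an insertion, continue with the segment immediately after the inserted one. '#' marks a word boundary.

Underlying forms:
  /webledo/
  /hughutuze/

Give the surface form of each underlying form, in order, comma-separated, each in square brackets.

[weblezo], [hkhtse]

/webledo/:
  Rule 1 Syncope: no change — [webledo]
  Rule 2 Nasal Assimilation: no change — [webledo]
  Rule 3 Spirantization: [webledo] → [weblezo]
  Rule 4 Vowel Epenthesis: no change — [weblezo]
  Rule 5 Progressive Voicing Assimilation: no change — [weblezo]
/hughutuze/:
  Rule 1 Syncope: [hughutuze] → [hghtze]
  Rule 2 Nasal Assimilation: no change — [hghtze]
  Rule 3 Spirantization: no change — [hghtze]
  Rule 4 Vowel Epenthesis: no change — [hghtze]
  Rule 5 Progressive Voicing Assimilation: [hghtze] → [hkhtse]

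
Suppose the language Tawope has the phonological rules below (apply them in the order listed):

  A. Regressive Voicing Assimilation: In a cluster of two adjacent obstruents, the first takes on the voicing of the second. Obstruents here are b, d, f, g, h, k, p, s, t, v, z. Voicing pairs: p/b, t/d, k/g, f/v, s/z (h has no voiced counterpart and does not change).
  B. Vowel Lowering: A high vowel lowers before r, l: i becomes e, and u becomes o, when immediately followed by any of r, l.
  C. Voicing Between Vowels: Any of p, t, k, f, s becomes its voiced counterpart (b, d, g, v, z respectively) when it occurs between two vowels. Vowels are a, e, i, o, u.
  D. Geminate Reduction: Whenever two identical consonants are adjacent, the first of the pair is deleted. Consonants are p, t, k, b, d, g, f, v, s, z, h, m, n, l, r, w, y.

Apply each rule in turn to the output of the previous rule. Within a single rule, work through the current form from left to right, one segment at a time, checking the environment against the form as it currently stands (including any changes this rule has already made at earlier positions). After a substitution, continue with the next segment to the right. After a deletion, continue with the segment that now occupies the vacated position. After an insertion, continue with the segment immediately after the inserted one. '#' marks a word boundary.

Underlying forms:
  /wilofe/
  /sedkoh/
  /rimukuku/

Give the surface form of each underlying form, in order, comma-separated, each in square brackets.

[welove], [setkoh], [rimugugu]

/wilofe/:
  A Regressive Voicing Assimilation: no change — [wilofe]
  B Vowel Lowering: [wilofe] → [welofe]
  C Voicing Between Vowels: [welofe] → [welove]
  D Geminate Reduction: no change — [welove]
/sedkoh/:
  A Regressive Voicing Assimilation: [sedkoh] → [setkoh]
  B Vowel Lowering: no change — [setkoh]
  C Voicing Between Vowels: no change — [setkoh]
  D Geminate Reduction: no change — [setkoh]
/rimukuku/:
  A Regressive Voicing Assimilation: no change — [rimukuku]
  B Vowel Lowering: no change — [rimukuku]
  C Voicing Between Vowels: [rimukuku] → [rimugugu]
  D Geminate Reduction: no change — [rimugugu]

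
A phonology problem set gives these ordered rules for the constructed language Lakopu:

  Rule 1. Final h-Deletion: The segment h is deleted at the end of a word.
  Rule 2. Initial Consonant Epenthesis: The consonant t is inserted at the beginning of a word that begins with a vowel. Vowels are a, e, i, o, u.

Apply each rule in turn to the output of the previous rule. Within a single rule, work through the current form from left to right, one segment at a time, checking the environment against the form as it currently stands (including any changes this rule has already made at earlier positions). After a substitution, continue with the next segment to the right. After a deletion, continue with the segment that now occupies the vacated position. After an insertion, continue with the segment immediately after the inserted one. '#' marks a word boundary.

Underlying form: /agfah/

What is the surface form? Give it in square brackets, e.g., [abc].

Rule 1 Final h-Deletion: [agfah] → [agfa]
Rule 2 Initial Consonant Epenthesis: [agfa] → [tagfa]

[tagfa]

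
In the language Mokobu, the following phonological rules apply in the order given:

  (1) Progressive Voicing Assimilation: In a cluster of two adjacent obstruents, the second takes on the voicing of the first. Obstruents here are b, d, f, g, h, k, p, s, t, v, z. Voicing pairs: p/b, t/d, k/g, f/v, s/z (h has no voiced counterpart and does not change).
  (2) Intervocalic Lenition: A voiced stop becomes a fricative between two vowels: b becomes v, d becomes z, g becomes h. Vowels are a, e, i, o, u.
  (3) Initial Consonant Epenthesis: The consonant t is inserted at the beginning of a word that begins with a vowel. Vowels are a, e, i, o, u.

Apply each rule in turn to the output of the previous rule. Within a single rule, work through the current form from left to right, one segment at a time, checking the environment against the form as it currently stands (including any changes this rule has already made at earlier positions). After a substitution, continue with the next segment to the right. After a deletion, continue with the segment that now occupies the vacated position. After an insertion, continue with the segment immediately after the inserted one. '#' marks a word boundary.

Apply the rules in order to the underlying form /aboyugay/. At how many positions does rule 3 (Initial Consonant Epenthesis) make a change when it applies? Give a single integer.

(1) Progressive Voicing Assimilation: no change — [aboyugay]
(2) Intervocalic Lenition: [aboyugay] → [avoyuhay]
(3) Initial Consonant Epenthesis: [avoyuhay] → [tavoyuhay]
Rule 3 changed 1 position(s).

1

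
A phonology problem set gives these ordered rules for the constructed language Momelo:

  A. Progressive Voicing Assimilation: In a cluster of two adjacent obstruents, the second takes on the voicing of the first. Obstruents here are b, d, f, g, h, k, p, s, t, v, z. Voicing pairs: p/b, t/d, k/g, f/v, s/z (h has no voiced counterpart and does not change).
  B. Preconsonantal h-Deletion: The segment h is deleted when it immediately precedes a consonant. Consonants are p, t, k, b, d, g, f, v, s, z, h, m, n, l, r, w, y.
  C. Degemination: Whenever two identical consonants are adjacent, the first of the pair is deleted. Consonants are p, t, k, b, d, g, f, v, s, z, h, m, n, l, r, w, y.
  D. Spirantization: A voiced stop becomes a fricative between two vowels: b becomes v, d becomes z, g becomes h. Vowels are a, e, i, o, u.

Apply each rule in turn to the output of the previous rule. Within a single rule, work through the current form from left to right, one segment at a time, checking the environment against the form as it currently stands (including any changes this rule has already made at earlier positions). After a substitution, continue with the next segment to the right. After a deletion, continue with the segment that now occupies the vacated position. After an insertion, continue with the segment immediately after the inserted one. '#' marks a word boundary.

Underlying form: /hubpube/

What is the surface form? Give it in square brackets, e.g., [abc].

A Progressive Voicing Assimilation: [hubpube] → [hubbube]
B Preconsonantal h-Deletion: no change — [hubbube]
C Degemination: [hubbube] → [hubube]
D Spirantization: [hubube] → [huvuve]

[huvuve]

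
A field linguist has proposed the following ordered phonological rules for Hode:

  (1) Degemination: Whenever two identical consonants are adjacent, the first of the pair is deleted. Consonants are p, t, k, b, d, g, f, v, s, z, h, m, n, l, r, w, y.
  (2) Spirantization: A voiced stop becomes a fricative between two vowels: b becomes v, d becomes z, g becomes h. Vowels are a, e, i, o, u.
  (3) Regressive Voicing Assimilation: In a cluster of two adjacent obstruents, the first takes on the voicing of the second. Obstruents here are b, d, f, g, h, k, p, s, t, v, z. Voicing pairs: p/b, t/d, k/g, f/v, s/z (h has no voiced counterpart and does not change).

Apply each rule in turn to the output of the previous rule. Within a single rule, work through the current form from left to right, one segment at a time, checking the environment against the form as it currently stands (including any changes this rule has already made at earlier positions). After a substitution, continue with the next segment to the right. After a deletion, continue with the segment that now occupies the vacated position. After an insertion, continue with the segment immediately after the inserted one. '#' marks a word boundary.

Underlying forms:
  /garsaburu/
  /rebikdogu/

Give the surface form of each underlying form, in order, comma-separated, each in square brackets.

/garsaburu/:
  (1) Degemination: no change — [garsaburu]
  (2) Spirantization: [garsaburu] → [garsavuru]
  (3) Regressive Voicing Assimilation: no change — [garsavuru]
/rebikdogu/:
  (1) Degemination: no change — [rebikdogu]
  (2) Spirantization: [rebikdogu] → [revikdohu]
  (3) Regressive Voicing Assimilation: [revikdohu] → [revigdohu]

[garsavuru], [revigdohu]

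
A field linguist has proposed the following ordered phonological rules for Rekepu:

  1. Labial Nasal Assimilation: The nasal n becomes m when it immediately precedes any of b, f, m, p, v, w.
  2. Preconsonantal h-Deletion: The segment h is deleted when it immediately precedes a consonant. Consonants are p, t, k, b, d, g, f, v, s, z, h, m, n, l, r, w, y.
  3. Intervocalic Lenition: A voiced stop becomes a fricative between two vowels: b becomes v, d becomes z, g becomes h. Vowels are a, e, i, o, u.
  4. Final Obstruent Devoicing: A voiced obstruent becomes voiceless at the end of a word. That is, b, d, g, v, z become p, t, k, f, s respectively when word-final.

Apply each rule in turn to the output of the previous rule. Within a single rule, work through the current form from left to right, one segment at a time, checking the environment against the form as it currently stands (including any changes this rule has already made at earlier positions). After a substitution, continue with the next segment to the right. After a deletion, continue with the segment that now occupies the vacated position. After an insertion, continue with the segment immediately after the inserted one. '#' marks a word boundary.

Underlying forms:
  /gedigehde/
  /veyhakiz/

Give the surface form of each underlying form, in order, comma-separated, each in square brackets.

[geziheze], [veyhakis]

/gedigehde/:
  1 Labial Nasal Assimilation: no change — [gedigehde]
  2 Preconsonantal h-Deletion: [gedigehde] → [gedigede]
  3 Intervocalic Lenition: [gedigede] → [geziheze]
  4 Final Obstruent Devoicing: no change — [geziheze]
/veyhakiz/:
  1 Labial Nasal Assimilation: no change — [veyhakiz]
  2 Preconsonantal h-Deletion: no change — [veyhakiz]
  3 Intervocalic Lenition: no change — [veyhakiz]
  4 Final Obstruent Devoicing: [veyhakiz] → [veyhakis]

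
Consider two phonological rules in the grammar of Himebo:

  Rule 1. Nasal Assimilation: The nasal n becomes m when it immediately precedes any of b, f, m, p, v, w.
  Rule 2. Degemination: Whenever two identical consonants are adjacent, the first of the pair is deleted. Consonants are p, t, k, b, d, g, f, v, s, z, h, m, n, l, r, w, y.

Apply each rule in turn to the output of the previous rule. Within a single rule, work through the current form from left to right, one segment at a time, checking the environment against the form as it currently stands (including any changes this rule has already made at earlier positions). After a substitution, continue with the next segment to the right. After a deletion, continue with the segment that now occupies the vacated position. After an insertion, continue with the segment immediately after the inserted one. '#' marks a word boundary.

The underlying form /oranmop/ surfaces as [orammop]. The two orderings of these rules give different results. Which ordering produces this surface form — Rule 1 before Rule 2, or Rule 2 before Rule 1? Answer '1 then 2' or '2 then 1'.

Order 1 then 2:
  1 Nasal Assimilation: [oranmop] → [orammop]
  2 Degemination: [orammop] → [oramop]
  result: [oramop]
Order 2 then 1:
  2 Degemination: no change — [oranmop]
  1 Nasal Assimilation: [oranmop] → [orammop]
  result: [orammop]

2 then 1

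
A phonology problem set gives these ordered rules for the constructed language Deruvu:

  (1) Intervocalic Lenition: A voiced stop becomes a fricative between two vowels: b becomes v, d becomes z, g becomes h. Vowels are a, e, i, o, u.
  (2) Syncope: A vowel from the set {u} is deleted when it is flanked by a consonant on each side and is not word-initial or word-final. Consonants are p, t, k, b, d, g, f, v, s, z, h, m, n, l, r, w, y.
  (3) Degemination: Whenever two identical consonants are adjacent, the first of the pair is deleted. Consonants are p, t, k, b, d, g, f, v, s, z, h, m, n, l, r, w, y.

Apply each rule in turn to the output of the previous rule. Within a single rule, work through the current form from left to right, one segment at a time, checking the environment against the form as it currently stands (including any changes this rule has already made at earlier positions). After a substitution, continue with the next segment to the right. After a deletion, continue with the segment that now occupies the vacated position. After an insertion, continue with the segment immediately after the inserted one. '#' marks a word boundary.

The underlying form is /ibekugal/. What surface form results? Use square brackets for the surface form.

(1) Intervocalic Lenition: [ibekugal] → [ivekuhal]
(2) Syncope: [ivekuhal] → [ivekhal]
(3) Degemination: no change — [ivekhal]

[ivekhal]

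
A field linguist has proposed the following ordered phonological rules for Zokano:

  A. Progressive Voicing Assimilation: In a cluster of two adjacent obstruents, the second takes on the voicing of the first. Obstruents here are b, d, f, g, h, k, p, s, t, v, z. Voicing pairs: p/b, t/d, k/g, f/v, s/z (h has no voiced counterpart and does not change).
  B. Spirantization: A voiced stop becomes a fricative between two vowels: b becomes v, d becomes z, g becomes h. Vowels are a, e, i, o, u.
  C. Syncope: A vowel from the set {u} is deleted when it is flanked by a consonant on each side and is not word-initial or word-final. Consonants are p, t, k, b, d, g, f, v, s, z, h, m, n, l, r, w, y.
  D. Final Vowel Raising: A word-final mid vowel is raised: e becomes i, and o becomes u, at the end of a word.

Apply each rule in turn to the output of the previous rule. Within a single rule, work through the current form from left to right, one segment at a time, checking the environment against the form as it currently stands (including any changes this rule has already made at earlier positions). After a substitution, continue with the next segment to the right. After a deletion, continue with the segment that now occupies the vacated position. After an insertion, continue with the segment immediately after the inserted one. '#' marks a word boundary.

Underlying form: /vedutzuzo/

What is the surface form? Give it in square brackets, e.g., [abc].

A Progressive Voicing Assimilation: [vedutzuzo] → [vedutsuzo]
B Spirantization: [vedutsuzo] → [vezutsuzo]
C Syncope: [vezutsuzo] → [veztszo]
D Final Vowel Raising: [veztszo] → [veztszu]

[veztszu]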